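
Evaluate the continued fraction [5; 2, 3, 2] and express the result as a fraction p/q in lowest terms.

87/16

a_0 = 5: 5/1
a_1 = 2: 11/2
a_2 = 3: 38/7
a_3 = 2: 87/16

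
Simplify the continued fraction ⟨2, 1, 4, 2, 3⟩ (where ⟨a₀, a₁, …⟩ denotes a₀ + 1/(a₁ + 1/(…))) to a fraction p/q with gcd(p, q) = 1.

107/38

Use the convergent recurrence hₖ = aₖ·hₖ₋₁ + hₖ₋₂ (and likewise for the denominators kₖ):
a_0 = 2: 2/1
a_1 = 1: 3/1
a_2 = 4: 14/5
a_3 = 2: 31/11
a_4 = 3: 107/38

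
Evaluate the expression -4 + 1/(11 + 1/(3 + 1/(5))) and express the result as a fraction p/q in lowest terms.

-708/181

Work from the innermost term outward:
Start with 5.
3 + 1/(5/1) = 3 + 1/5 = 16/5
11 + 1/(16/5) = 11 + 5/16 = 181/16
-4 + 1/(181/16) = -4 + 16/181 = -708/181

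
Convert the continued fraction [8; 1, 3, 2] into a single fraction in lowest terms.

79/9

Use the convergent recurrence hₖ = aₖ·hₖ₋₁ + hₖ₋₂ (and likewise for the denominators kₖ):
a_0 = 8: 8/1
a_1 = 1: 9/1
a_2 = 3: 35/4
a_3 = 2: 79/9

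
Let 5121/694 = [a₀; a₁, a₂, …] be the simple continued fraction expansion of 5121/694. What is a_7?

5121 ÷ 694 → quotient 7, remainder 263
694 ÷ 263 → quotient 2, remainder 168
263 ÷ 168 → quotient 1, remainder 95
168 ÷ 95 → quotient 1, remainder 73
95 ÷ 73 → quotient 1, remainder 22
73 ÷ 22 → quotient 3, remainder 7
22 ÷ 7 → quotient 3, remainder 1
7 ÷ 1 → quotient 7, remainder 0

7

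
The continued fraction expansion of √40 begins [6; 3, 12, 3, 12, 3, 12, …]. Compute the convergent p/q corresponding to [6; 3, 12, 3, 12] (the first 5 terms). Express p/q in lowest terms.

Starting at the tail and folding back:
Start with 12.
3 + 1/(12/1) = 3 + 1/12 = 37/12
12 + 1/(37/12) = 12 + 12/37 = 456/37
3 + 1/(456/37) = 3 + 37/456 = 1405/456
6 + 1/(1405/456) = 6 + 456/1405 = 8886/1405

8886/1405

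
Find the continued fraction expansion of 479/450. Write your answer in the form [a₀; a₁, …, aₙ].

⌊479/450⌋ = 1, remainder 29
⌊450/29⌋ = 15, remainder 15
⌊29/15⌋ = 1, remainder 14
⌊15/14⌋ = 1, remainder 1
⌊14/1⌋ = 14, remainder 0

[1; 15, 1, 1, 14]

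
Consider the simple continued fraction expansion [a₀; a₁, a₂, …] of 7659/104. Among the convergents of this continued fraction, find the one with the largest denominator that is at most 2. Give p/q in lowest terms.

List convergents until the denominator exceeds the bound:
a_0 = 73: 73/1  (≤ bound)
a_1 = 1: 74/1  (≤ bound)
a_2 = 1: 147/2  (≤ bound)
a_3 = 1: 221/3  (> 2, stop)

147/2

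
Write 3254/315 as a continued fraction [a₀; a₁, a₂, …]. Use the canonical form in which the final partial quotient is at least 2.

3254 = 10·315 + 104, so a_0 = 10
315 = 3·104 + 3, so a_1 = 3
104 = 34·3 + 2, so a_2 = 34
3 = 1·2 + 1, so a_3 = 1
2 = 2·1 + 0, so a_4 = 2

[10; 3, 34, 1, 2]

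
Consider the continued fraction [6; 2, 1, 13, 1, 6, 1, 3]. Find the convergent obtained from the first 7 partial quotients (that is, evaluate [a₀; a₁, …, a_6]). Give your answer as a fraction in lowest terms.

Collapse the nested fraction from the inside out:
Start with 1.
6 + 1/(1/1) = 6 + 1/1 = 7/1
1 + 1/(7/1) = 1 + 1/7 = 8/7
13 + 1/(8/7) = 13 + 7/8 = 111/8
1 + 1/(111/8) = 1 + 8/111 = 119/111
2 + 1/(119/111) = 2 + 111/119 = 349/119
6 + 1/(349/119) = 6 + 119/349 = 2213/349

2213/349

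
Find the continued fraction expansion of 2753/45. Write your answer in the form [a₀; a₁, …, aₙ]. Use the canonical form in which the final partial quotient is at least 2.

Repeatedly divide and take the remainder:
⌊2753/45⌋ = 61, remainder 8
⌊45/8⌋ = 5, remainder 5
⌊8/5⌋ = 1, remainder 3
⌊5/3⌋ = 1, remainder 2
⌊3/2⌋ = 1, remainder 1
⌊2/1⌋ = 2, remainder 0

[61; 5, 1, 1, 1, 2]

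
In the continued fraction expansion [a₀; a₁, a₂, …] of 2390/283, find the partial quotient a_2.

⌊2390/283⌋ = 8, remainder 126
⌊283/126⌋ = 2, remainder 31
⌊126/31⌋ = 4, remainder 2

4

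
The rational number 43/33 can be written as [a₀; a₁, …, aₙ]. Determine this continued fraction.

[1; 3, 3, 3]

43 = 1·33 + 10, so a_0 = 1
33 = 3·10 + 3, so a_1 = 3
10 = 3·3 + 1, so a_2 = 3
3 = 3·1 + 0, so a_3 = 3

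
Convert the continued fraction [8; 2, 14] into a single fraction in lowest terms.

Work from the innermost term outward:
Start with 14.
2 + 1/(14/1) = 2 + 1/14 = 29/14
8 + 1/(29/14) = 8 + 14/29 = 246/29

246/29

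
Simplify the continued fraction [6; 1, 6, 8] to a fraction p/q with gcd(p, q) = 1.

Start with 8.
6 + 1/(8/1) = 6 + 1/8 = 49/8
1 + 1/(49/8) = 1 + 8/49 = 57/49
6 + 1/(57/49) = 6 + 49/57 = 391/57

391/57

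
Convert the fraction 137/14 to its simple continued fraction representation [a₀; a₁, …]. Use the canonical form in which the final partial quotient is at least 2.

137 = 9·14 + 11, so a_0 = 9
14 = 1·11 + 3, so a_1 = 1
11 = 3·3 + 2, so a_2 = 3
3 = 1·2 + 1, so a_3 = 1
2 = 2·1 + 0, so a_4 = 2

[9; 1, 3, 1, 2]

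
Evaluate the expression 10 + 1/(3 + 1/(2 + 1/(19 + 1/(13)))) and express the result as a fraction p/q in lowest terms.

18259/1775

Starting at the tail and folding back:
Start with 13.
19 + 1/(13/1) = 19 + 1/13 = 248/13
2 + 1/(248/13) = 2 + 13/248 = 509/248
3 + 1/(509/248) = 3 + 248/509 = 1775/509
10 + 1/(1775/509) = 10 + 509/1775 = 18259/1775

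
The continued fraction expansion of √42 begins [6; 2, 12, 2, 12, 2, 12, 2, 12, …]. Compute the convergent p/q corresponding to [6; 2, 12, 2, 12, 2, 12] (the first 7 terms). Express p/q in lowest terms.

a_0 = 6: 6/1
a_1 = 2: 13/2
a_2 = 12: 162/25
a_3 = 2: 337/52
a_4 = 12: 4206/649
a_5 = 2: 8749/1350
a_6 = 12: 109194/16849

109194/16849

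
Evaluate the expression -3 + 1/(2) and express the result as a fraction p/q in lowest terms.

Starting at the tail and folding back:
Start with 2.
-3 + 1/(2/1) = -3 + 1/2 = -5/2

-5/2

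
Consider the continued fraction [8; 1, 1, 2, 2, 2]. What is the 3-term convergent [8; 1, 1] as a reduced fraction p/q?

Use the convergent recurrence hₖ = aₖ·hₖ₋₁ + hₖ₋₂ (and likewise for the denominators kₖ):
a_0 = 8: 8/1
a_1 = 1: 9/1
a_2 = 1: 17/2

17/2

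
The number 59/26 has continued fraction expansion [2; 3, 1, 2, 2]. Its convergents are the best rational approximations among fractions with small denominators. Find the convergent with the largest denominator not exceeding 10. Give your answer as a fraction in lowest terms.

List convergents until the denominator exceeds the bound:
a_0 = 2: 2/1  (≤ bound)
a_1 = 3: 7/3  (≤ bound)
a_2 = 1: 9/4  (≤ bound)
a_3 = 2: 25/11  (> 10, stop)

9/4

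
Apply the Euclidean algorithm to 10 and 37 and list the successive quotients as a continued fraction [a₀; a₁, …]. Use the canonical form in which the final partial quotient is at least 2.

[0; 3, 1, 2, 3]

10 = 0·37 + 10, so a_0 = 0
37 = 3·10 + 7, so a_1 = 3
10 = 1·7 + 3, so a_2 = 1
7 = 2·3 + 1, so a_3 = 2
3 = 3·1 + 0, so a_4 = 3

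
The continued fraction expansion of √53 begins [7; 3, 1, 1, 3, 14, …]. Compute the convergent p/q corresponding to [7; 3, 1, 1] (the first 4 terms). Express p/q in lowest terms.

51/7

Use the convergent recurrence hₖ = aₖ·hₖ₋₁ + hₖ₋₂ (and likewise for the denominators kₖ):
a_0 = 7: 7/1
a_1 = 3: 22/3
a_2 = 1: 29/4
a_3 = 1: 51/7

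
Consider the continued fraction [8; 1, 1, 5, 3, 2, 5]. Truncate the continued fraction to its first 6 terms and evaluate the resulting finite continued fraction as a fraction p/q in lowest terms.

Start with 2.
3 + 1/(2/1) = 3 + 1/2 = 7/2
5 + 1/(7/2) = 5 + 2/7 = 37/7
1 + 1/(37/7) = 1 + 7/37 = 44/37
1 + 1/(44/37) = 1 + 37/44 = 81/44
8 + 1/(81/44) = 8 + 44/81 = 692/81

692/81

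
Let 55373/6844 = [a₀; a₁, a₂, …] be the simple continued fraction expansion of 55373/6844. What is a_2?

⌊55373/6844⌋ = 8, remainder 621
⌊6844/621⌋ = 11, remainder 13
⌊621/13⌋ = 47, remainder 10

47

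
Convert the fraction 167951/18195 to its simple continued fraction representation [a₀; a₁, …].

Run the Euclidean algorithm, recording each quotient:
⌊167951/18195⌋ = 9, remainder 4196
⌊18195/4196⌋ = 4, remainder 1411
⌊4196/1411⌋ = 2, remainder 1374
⌊1411/1374⌋ = 1, remainder 37
⌊1374/37⌋ = 37, remainder 5
⌊37/5⌋ = 7, remainder 2
⌊5/2⌋ = 2, remainder 1
⌊2/1⌋ = 2, remainder 0

[9; 4, 2, 1, 37, 7, 2, 2]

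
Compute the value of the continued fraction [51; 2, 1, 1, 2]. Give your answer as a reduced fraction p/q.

Start with 2.
1 + 1/(2/1) = 1 + 1/2 = 3/2
1 + 1/(3/2) = 1 + 2/3 = 5/3
2 + 1/(5/3) = 2 + 3/5 = 13/5
51 + 1/(13/5) = 51 + 5/13 = 668/13

668/13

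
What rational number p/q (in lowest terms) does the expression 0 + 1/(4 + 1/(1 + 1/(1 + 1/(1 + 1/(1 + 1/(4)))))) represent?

23/106

a_0 = 0: 0/1
a_1 = 4: 1/4
a_2 = 1: 1/5
a_3 = 1: 2/9
a_4 = 1: 3/14
a_5 = 1: 5/23
a_6 = 4: 23/106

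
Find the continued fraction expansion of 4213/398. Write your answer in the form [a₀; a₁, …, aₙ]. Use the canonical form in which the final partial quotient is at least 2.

⌊4213/398⌋ = 10, remainder 233
⌊398/233⌋ = 1, remainder 165
⌊233/165⌋ = 1, remainder 68
⌊165/68⌋ = 2, remainder 29
⌊68/29⌋ = 2, remainder 10
⌊29/10⌋ = 2, remainder 9
⌊10/9⌋ = 1, remainder 1
⌊9/1⌋ = 9, remainder 0

[10; 1, 1, 2, 2, 2, 1, 9]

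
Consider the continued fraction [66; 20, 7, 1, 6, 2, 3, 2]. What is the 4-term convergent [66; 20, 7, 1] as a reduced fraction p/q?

Start with 1.
7 + 1/(1/1) = 7 + 1/1 = 8/1
20 + 1/(8/1) = 20 + 1/8 = 161/8
66 + 1/(161/8) = 66 + 8/161 = 10634/161

10634/161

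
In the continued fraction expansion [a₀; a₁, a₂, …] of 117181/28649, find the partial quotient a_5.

117181 ÷ 28649 → quotient 4, remainder 2585
28649 ÷ 2585 → quotient 11, remainder 214
2585 ÷ 214 → quotient 12, remainder 17
214 ÷ 17 → quotient 12, remainder 10
17 ÷ 10 → quotient 1, remainder 7
10 ÷ 7 → quotient 1, remainder 3

1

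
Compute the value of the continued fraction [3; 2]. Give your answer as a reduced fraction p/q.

Start with 2.
3 + 1/(2/1) = 3 + 1/2 = 7/2

7/2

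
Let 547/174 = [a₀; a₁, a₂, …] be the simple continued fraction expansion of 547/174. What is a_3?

547 ÷ 174 → quotient 3, remainder 25
174 ÷ 25 → quotient 6, remainder 24
25 ÷ 24 → quotient 1, remainder 1
24 ÷ 1 → quotient 24, remainder 0

24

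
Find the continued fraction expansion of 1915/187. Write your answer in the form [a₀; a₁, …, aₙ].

⌊1915/187⌋ = 10, remainder 45
⌊187/45⌋ = 4, remainder 7
⌊45/7⌋ = 6, remainder 3
⌊7/3⌋ = 2, remainder 1
⌊3/1⌋ = 3, remainder 0

[10; 4, 6, 2, 3]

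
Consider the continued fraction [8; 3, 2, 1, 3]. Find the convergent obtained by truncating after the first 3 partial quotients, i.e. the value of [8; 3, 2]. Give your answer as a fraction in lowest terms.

a_0 = 8: 8/1
a_1 = 3: 25/3
a_2 = 2: 58/7

58/7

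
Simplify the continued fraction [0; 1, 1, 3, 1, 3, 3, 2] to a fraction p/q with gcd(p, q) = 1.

Start with 2.
3 + 1/(2/1) = 3 + 1/2 = 7/2
3 + 1/(7/2) = 3 + 2/7 = 23/7
1 + 1/(23/7) = 1 + 7/23 = 30/23
3 + 1/(30/23) = 3 + 23/30 = 113/30
1 + 1/(113/30) = 1 + 30/113 = 143/113
1 + 1/(143/113) = 1 + 113/143 = 256/143
0 + 1/(256/143) = 0 + 143/256 = 143/256

143/256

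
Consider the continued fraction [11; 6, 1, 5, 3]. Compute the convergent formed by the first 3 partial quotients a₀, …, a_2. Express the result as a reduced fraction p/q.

Start with 1.
6 + 1/(1/1) = 6 + 1/1 = 7/1
11 + 1/(7/1) = 11 + 1/7 = 78/7

78/7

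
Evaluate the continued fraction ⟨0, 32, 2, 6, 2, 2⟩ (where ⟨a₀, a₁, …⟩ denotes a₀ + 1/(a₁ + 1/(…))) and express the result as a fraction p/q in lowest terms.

69/2240

a_0 = 0: 0/1
a_1 = 32: 1/32
a_2 = 2: 2/65
a_3 = 6: 13/422
a_4 = 2: 28/909
a_5 = 2: 69/2240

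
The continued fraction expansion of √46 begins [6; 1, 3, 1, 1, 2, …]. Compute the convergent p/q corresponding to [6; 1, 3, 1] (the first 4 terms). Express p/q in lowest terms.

Starting at the tail and folding back:
Start with 1.
3 + 1/(1/1) = 3 + 1/1 = 4/1
1 + 1/(4/1) = 1 + 1/4 = 5/4
6 + 1/(5/4) = 6 + 4/5 = 34/5

34/5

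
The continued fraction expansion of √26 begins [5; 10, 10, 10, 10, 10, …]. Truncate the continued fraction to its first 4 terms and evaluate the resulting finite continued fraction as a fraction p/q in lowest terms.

a_0 = 5: 5/1
a_1 = 10: 51/10
a_2 = 10: 515/101
a_3 = 10: 5201/1020

5201/1020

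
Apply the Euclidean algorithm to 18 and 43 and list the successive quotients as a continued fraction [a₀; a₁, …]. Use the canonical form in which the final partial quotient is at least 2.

Run the Euclidean algorithm, recording each quotient:
18 = 0·43 + 18, so a_0 = 0
43 = 2·18 + 7, so a_1 = 2
18 = 2·7 + 4, so a_2 = 2
7 = 1·4 + 3, so a_3 = 1
4 = 1·3 + 1, so a_4 = 1
3 = 3·1 + 0, so a_5 = 3

[0; 2, 2, 1, 1, 3]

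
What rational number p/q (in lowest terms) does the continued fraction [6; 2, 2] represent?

a_0 = 6: 6/1
a_1 = 2: 13/2
a_2 = 2: 32/5

32/5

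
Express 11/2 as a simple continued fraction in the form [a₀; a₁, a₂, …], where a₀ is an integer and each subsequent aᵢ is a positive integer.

[5; 2]

Apply division with remainder until the remainder is 0:
⌊11/2⌋ = 5, remainder 1
⌊2/1⌋ = 2, remainder 0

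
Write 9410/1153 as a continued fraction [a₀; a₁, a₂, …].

[8; 6, 5, 37]

9410 ÷ 1153 → quotient 8, remainder 186
1153 ÷ 186 → quotient 6, remainder 37
186 ÷ 37 → quotient 5, remainder 1
37 ÷ 1 → quotient 37, remainder 0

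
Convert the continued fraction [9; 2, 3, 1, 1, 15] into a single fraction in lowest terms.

2350/249

Start with 15.
1 + 1/(15/1) = 1 + 1/15 = 16/15
1 + 1/(16/15) = 1 + 15/16 = 31/16
3 + 1/(31/16) = 3 + 16/31 = 109/31
2 + 1/(109/31) = 2 + 31/109 = 249/109
9 + 1/(249/109) = 9 + 109/249 = 2350/249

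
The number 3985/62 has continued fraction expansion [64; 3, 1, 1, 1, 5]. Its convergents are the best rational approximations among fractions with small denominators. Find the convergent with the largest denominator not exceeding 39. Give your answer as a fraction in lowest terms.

707/11

List convergents until the denominator exceeds the bound:
a_0 = 64: 64/1  (≤ bound)
a_1 = 3: 193/3  (≤ bound)
a_2 = 1: 257/4  (≤ bound)
a_3 = 1: 450/7  (≤ bound)
a_4 = 1: 707/11  (≤ bound)
a_5 = 5: 3985/62  (> 39, stop)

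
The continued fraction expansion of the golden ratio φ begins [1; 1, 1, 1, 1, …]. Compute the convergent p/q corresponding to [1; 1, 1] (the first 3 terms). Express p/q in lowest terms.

a_0 = 1: 1/1
a_1 = 1: 2/1
a_2 = 1: 3/2

3/2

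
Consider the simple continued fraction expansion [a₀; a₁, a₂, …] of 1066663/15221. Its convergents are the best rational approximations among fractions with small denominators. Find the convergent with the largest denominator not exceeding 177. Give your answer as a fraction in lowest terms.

3574/51

List convergents until the denominator exceeds the bound:
a_0 = 70: 70/1  (≤ bound)
a_1 = 12: 841/12  (≤ bound)
a_2 = 1: 911/13  (≤ bound)
a_3 = 3: 3574/51  (≤ bound)
a_4 = 7: 25929/370  (> 177, stop)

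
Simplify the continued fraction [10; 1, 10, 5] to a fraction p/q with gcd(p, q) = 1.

611/56

Start with 5.
10 + 1/(5/1) = 10 + 1/5 = 51/5
1 + 1/(51/5) = 1 + 5/51 = 56/51
10 + 1/(56/51) = 10 + 51/56 = 611/56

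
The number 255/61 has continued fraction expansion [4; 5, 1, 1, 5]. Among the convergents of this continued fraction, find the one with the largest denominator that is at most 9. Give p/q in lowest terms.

List convergents until the denominator exceeds the bound:
a_0 = 4: 4/1  (≤ bound)
a_1 = 5: 21/5  (≤ bound)
a_2 = 1: 25/6  (≤ bound)
a_3 = 1: 46/11  (> 9, stop)

25/6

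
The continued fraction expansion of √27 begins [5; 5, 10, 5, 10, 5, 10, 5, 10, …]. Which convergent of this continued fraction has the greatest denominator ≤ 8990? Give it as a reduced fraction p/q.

a_0 = 5: 5/1  (≤ bound)
a_1 = 5: 26/5  (≤ bound)
a_2 = 10: 265/51  (≤ bound)
a_3 = 5: 1351/260  (≤ bound)
a_4 = 10: 13775/2651  (≤ bound)
a_5 = 5: 70226/13515  (> 8990, stop)

13775/2651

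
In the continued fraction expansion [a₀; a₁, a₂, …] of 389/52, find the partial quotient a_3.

2

⌊389/52⌋ = 7, remainder 25
⌊52/25⌋ = 2, remainder 2
⌊25/2⌋ = 12, remainder 1
⌊2/1⌋ = 2, remainder 0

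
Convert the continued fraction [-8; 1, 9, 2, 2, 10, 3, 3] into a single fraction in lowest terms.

a_0 = -8: -8/1
a_1 = 1: -7/1
a_2 = 9: -71/10
a_3 = 2: -149/21
a_4 = 2: -369/52
a_5 = 10: -3839/541
a_6 = 3: -11886/1675
a_7 = 3: -39497/5566

-39497/5566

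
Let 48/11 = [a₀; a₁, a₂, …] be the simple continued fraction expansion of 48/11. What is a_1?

2

Repeatedly divide and take the remainder:
48 = 4·11 + 4, so a_0 = 4
11 = 2·4 + 3, so a_1 = 2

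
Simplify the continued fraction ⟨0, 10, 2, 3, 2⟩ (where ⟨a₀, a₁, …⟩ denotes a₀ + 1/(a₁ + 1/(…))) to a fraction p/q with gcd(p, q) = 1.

Start with 2.
3 + 1/(2/1) = 3 + 1/2 = 7/2
2 + 1/(7/2) = 2 + 2/7 = 16/7
10 + 1/(16/7) = 10 + 7/16 = 167/16
0 + 1/(167/16) = 0 + 16/167 = 16/167

16/167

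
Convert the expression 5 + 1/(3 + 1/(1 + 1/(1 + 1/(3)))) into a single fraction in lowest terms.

132/25

a_0 = 5: 5/1
a_1 = 3: 16/3
a_2 = 1: 21/4
a_3 = 1: 37/7
a_4 = 3: 132/25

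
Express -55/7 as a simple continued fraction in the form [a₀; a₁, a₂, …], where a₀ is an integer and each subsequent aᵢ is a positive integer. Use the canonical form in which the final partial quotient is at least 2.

Repeatedly divide and take the remainder:
-55 ÷ 7 → quotient -8, remainder 1
7 ÷ 1 → quotient 7, remainder 0

[-8; 7]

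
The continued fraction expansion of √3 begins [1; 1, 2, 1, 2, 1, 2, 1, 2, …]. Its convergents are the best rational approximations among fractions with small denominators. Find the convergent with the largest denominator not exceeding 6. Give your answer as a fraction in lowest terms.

a_0 = 1: 1/1  (≤ bound)
a_1 = 1: 2/1  (≤ bound)
a_2 = 2: 5/3  (≤ bound)
a_3 = 1: 7/4  (≤ bound)
a_4 = 2: 19/11  (> 6, stop)

7/4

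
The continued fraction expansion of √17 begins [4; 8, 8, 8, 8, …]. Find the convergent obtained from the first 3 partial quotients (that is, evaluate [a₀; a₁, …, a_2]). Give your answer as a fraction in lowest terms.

Work from the innermost term outward:
Start with 8.
8 + 1/(8/1) = 8 + 1/8 = 65/8
4 + 1/(65/8) = 4 + 8/65 = 268/65

268/65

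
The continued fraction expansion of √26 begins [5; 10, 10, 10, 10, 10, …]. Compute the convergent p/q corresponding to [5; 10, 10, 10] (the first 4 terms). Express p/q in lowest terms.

5201/1020

a_0 = 5: 5/1
a_1 = 10: 51/10
a_2 = 10: 515/101
a_3 = 10: 5201/1020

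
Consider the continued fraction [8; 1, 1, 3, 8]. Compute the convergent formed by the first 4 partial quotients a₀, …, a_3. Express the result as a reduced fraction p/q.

60/7

Use the convergent recurrence hₖ = aₖ·hₖ₋₁ + hₖ₋₂ (and likewise for the denominators kₖ):
a_0 = 8: 8/1
a_1 = 1: 9/1
a_2 = 1: 17/2
a_3 = 3: 60/7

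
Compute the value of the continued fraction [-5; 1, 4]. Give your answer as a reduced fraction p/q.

Starting at the tail and folding back:
Start with 4.
1 + 1/(4/1) = 1 + 1/4 = 5/4
-5 + 1/(5/4) = -5 + 4/5 = -21/5

-21/5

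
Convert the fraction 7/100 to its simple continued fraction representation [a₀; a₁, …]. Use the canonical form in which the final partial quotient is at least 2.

[0; 14, 3, 2]

Run the Euclidean algorithm, recording each quotient:
7 ÷ 100 → quotient 0, remainder 7
100 ÷ 7 → quotient 14, remainder 2
7 ÷ 2 → quotient 3, remainder 1
2 ÷ 1 → quotient 2, remainder 0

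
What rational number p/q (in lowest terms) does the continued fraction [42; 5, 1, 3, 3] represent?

a_0 = 42: 42/1
a_1 = 5: 211/5
a_2 = 1: 253/6
a_3 = 3: 970/23
a_4 = 3: 3163/75

3163/75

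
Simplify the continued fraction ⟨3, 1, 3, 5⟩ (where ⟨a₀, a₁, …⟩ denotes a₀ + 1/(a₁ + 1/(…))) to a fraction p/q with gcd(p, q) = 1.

a_0 = 3: 3/1
a_1 = 1: 4/1
a_2 = 3: 15/4
a_3 = 5: 79/21

79/21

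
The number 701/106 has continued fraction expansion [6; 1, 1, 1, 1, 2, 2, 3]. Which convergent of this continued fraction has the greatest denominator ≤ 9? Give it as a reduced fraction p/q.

a_0 = 6: 6/1  (≤ bound)
a_1 = 1: 7/1  (≤ bound)
a_2 = 1: 13/2  (≤ bound)
a_3 = 1: 20/3  (≤ bound)
a_4 = 1: 33/5  (≤ bound)
a_5 = 2: 86/13  (> 9, stop)

33/5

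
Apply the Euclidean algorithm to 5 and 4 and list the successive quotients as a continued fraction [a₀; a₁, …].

Apply division with remainder until the remainder is 0:
5 ÷ 4 → quotient 1, remainder 1
4 ÷ 1 → quotient 4, remainder 0

[1; 4]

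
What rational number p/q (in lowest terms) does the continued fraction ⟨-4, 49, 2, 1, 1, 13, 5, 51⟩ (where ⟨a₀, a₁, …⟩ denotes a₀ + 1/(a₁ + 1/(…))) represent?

-3472341/872501

Start with 51.
5 + 1/(51/1) = 5 + 1/51 = 256/51
13 + 1/(256/51) = 13 + 51/256 = 3379/256
1 + 1/(3379/256) = 1 + 256/3379 = 3635/3379
1 + 1/(3635/3379) = 1 + 3379/3635 = 7014/3635
2 + 1/(7014/3635) = 2 + 3635/7014 = 17663/7014
49 + 1/(17663/7014) = 49 + 7014/17663 = 872501/17663
-4 + 1/(872501/17663) = -4 + 17663/872501 = -3472341/872501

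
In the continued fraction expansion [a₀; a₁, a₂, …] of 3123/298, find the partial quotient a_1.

Apply division with remainder until the remainder is 0:
3123 ÷ 298 → quotient 10, remainder 143
298 ÷ 143 → quotient 2, remainder 12

2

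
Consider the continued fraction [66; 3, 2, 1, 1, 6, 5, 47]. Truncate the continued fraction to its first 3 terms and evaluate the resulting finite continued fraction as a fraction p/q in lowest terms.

Start with 2.
3 + 1/(2/1) = 3 + 1/2 = 7/2
66 + 1/(7/2) = 66 + 2/7 = 464/7

464/7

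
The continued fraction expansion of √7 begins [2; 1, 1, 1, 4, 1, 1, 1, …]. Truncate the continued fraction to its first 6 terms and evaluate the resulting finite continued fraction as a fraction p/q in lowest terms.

45/17

Start with 1.
4 + 1/(1/1) = 4 + 1/1 = 5/1
1 + 1/(5/1) = 1 + 1/5 = 6/5
1 + 1/(6/5) = 1 + 5/6 = 11/6
1 + 1/(11/6) = 1 + 6/11 = 17/11
2 + 1/(17/11) = 2 + 11/17 = 45/17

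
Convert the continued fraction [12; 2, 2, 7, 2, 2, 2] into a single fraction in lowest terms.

5818/469

Build up convergents one term at a time:
a_0 = 12: 12/1
a_1 = 2: 25/2
a_2 = 2: 62/5
a_3 = 7: 459/37
a_4 = 2: 980/79
a_5 = 2: 2419/195
a_6 = 2: 5818/469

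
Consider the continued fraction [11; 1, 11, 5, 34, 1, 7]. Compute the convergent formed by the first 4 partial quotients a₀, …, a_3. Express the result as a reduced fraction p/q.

Collapse the nested fraction from the inside out:
Start with 5.
11 + 1/(5/1) = 11 + 1/5 = 56/5
1 + 1/(56/5) = 1 + 5/56 = 61/56
11 + 1/(61/56) = 11 + 56/61 = 727/61

727/61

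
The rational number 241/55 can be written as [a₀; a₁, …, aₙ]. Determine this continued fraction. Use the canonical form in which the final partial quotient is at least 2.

⌊241/55⌋ = 4, remainder 21
⌊55/21⌋ = 2, remainder 13
⌊21/13⌋ = 1, remainder 8
⌊13/8⌋ = 1, remainder 5
⌊8/5⌋ = 1, remainder 3
⌊5/3⌋ = 1, remainder 2
⌊3/2⌋ = 1, remainder 1
⌊2/1⌋ = 2, remainder 0

[4; 2, 1, 1, 1, 1, 1, 2]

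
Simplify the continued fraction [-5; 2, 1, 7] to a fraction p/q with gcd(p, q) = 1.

Start with 7.
1 + 1/(7/1) = 1 + 1/7 = 8/7
2 + 1/(8/7) = 2 + 7/8 = 23/8
-5 + 1/(23/8) = -5 + 8/23 = -107/23

-107/23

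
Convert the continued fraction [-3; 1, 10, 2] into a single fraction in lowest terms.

-48/23

Use the convergent recurrence hₖ = aₖ·hₖ₋₁ + hₖ₋₂ (and likewise for the denominators kₖ):
a_0 = -3: -3/1
a_1 = 1: -2/1
a_2 = 10: -23/11
a_3 = 2: -48/23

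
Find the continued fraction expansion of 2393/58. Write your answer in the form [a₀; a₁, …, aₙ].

⌊2393/58⌋ = 41, remainder 15
⌊58/15⌋ = 3, remainder 13
⌊15/13⌋ = 1, remainder 2
⌊13/2⌋ = 6, remainder 1
⌊2/1⌋ = 2, remainder 0

[41; 3, 1, 6, 2]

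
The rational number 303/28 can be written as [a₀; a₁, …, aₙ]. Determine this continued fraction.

[10; 1, 4, 1, 1, 2]

Apply division with remainder until the remainder is 0:
303 = 10·28 + 23, so a_0 = 10
28 = 1·23 + 5, so a_1 = 1
23 = 4·5 + 3, so a_2 = 4
5 = 1·3 + 2, so a_3 = 1
3 = 1·2 + 1, so a_4 = 1
2 = 2·1 + 0, so a_5 = 2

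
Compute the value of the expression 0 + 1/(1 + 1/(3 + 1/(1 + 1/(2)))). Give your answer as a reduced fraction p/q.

Start with 2.
1 + 1/(2/1) = 1 + 1/2 = 3/2
3 + 1/(3/2) = 3 + 2/3 = 11/3
1 + 1/(11/3) = 1 + 3/11 = 14/11
0 + 1/(14/11) = 0 + 11/14 = 11/14

11/14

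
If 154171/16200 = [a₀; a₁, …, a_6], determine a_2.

154171 = 9·16200 + 8371, so a_0 = 9
16200 = 1·8371 + 7829, so a_1 = 1
8371 = 1·7829 + 542, so a_2 = 1

1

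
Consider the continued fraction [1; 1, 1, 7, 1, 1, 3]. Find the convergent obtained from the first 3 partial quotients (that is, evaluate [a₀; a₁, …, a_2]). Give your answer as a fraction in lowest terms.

3/2

a_0 = 1: 1/1
a_1 = 1: 2/1
a_2 = 1: 3/2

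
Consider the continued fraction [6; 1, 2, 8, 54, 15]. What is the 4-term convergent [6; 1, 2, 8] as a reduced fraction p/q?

167/25

Start with 8.
2 + 1/(8/1) = 2 + 1/8 = 17/8
1 + 1/(17/8) = 1 + 8/17 = 25/17
6 + 1/(25/17) = 6 + 17/25 = 167/25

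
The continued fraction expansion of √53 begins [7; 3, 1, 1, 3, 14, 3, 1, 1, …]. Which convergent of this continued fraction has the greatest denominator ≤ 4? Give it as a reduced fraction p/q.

29/4

a_0 = 7: 7/1  (≤ bound)
a_1 = 3: 22/3  (≤ bound)
a_2 = 1: 29/4  (≤ bound)
a_3 = 1: 51/7  (> 4, stop)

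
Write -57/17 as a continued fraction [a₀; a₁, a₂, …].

-57 ÷ 17 → quotient -4, remainder 11
17 ÷ 11 → quotient 1, remainder 6
11 ÷ 6 → quotient 1, remainder 5
6 ÷ 5 → quotient 1, remainder 1
5 ÷ 1 → quotient 5, remainder 0

[-4; 1, 1, 1, 5]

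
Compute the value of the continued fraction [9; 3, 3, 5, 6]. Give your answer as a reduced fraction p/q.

3051/328

Start with 6.
5 + 1/(6/1) = 5 + 1/6 = 31/6
3 + 1/(31/6) = 3 + 6/31 = 99/31
3 + 1/(99/31) = 3 + 31/99 = 328/99
9 + 1/(328/99) = 9 + 99/328 = 3051/328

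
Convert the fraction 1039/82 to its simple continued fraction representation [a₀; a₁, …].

Repeatedly divide and take the remainder:
1039 ÷ 82 → quotient 12, remainder 55
82 ÷ 55 → quotient 1, remainder 27
55 ÷ 27 → quotient 2, remainder 1
27 ÷ 1 → quotient 27, remainder 0

[12; 1, 2, 27]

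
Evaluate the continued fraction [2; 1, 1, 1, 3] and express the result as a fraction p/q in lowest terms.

a_0 = 2: 2/1
a_1 = 1: 3/1
a_2 = 1: 5/2
a_3 = 1: 8/3
a_4 = 3: 29/11

29/11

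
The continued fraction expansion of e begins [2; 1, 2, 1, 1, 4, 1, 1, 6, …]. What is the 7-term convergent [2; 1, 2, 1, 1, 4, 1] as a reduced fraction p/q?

106/39

a_0 = 2: 2/1
a_1 = 1: 3/1
a_2 = 2: 8/3
a_3 = 1: 11/4
a_4 = 1: 19/7
a_5 = 4: 87/32
a_6 = 1: 106/39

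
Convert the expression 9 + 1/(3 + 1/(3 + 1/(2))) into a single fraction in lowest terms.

214/23

a_0 = 9: 9/1
a_1 = 3: 28/3
a_2 = 3: 93/10
a_3 = 2: 214/23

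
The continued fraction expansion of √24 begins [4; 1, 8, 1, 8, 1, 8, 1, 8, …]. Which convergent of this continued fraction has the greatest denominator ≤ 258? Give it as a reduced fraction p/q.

a_0 = 4: 4/1  (≤ bound)
a_1 = 1: 5/1  (≤ bound)
a_2 = 8: 44/9  (≤ bound)
a_3 = 1: 49/10  (≤ bound)
a_4 = 8: 436/89  (≤ bound)
a_5 = 1: 485/99  (≤ bound)
a_6 = 8: 4316/881  (> 258, stop)

485/99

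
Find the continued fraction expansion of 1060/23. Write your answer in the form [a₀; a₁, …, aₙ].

[46; 11, 2]

Apply division with remainder until the remainder is 0:
⌊1060/23⌋ = 46, remainder 2
⌊23/2⌋ = 11, remainder 1
⌊2/1⌋ = 2, remainder 0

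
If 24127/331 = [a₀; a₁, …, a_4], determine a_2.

8

Run the Euclidean algorithm, recording each quotient:
24127 = 72·331 + 295, so a_0 = 72
331 = 1·295 + 36, so a_1 = 1
295 = 8·36 + 7, so a_2 = 8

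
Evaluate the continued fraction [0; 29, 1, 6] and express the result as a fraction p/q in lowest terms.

Start with 6.
1 + 1/(6/1) = 1 + 1/6 = 7/6
29 + 1/(7/6) = 29 + 6/7 = 209/7
0 + 1/(209/7) = 0 + 7/209 = 7/209

7/209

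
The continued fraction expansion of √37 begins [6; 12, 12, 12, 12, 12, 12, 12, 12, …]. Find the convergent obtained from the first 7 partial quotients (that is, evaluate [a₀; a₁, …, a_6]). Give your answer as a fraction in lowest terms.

18798954/3090529

Build up convergents one term at a time:
a_0 = 6: 6/1
a_1 = 12: 73/12
a_2 = 12: 882/145
a_3 = 12: 10657/1752
a_4 = 12: 128766/21169
a_5 = 12: 1555849/255780
a_6 = 12: 18798954/3090529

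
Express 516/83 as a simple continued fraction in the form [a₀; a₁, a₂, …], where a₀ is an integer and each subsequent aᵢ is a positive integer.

⌊516/83⌋ = 6, remainder 18
⌊83/18⌋ = 4, remainder 11
⌊18/11⌋ = 1, remainder 7
⌊11/7⌋ = 1, remainder 4
⌊7/4⌋ = 1, remainder 3
⌊4/3⌋ = 1, remainder 1
⌊3/1⌋ = 3, remainder 0

[6; 4, 1, 1, 1, 1, 3]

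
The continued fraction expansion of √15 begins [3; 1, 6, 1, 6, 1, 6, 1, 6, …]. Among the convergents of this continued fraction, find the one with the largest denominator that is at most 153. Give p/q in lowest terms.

List convergents until the denominator exceeds the bound:
a_0 = 3: 3/1  (≤ bound)
a_1 = 1: 4/1  (≤ bound)
a_2 = 6: 27/7  (≤ bound)
a_3 = 1: 31/8  (≤ bound)
a_4 = 6: 213/55  (≤ bound)
a_5 = 1: 244/63  (≤ bound)
a_6 = 6: 1677/433  (> 153, stop)

244/63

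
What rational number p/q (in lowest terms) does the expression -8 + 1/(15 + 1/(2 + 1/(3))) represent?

Starting at the tail and folding back:
Start with 3.
2 + 1/(3/1) = 2 + 1/3 = 7/3
15 + 1/(7/3) = 15 + 3/7 = 108/7
-8 + 1/(108/7) = -8 + 7/108 = -857/108

-857/108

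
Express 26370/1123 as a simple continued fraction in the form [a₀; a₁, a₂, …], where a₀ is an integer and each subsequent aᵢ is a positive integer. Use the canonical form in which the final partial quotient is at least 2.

[23; 2, 13, 5, 8]

⌊26370/1123⌋ = 23, remainder 541
⌊1123/541⌋ = 2, remainder 41
⌊541/41⌋ = 13, remainder 8
⌊41/8⌋ = 5, remainder 1
⌊8/1⌋ = 8, remainder 0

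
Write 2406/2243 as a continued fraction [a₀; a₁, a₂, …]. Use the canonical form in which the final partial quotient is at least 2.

[1; 13, 1, 3, 5, 1, 1, 3]

⌊2406/2243⌋ = 1, remainder 163
⌊2243/163⌋ = 13, remainder 124
⌊163/124⌋ = 1, remainder 39
⌊124/39⌋ = 3, remainder 7
⌊39/7⌋ = 5, remainder 4
⌊7/4⌋ = 1, remainder 3
⌊4/3⌋ = 1, remainder 1
⌊3/1⌋ = 3, remainder 0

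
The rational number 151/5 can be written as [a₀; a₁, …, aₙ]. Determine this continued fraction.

Run the Euclidean algorithm, recording each quotient:
⌊151/5⌋ = 30, remainder 1
⌊5/1⌋ = 5, remainder 0

[30; 5]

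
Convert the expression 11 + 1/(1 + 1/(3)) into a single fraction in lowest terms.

47/4

Work from the innermost term outward:
Start with 3.
1 + 1/(3/1) = 1 + 1/3 = 4/3
11 + 1/(4/3) = 11 + 3/4 = 47/4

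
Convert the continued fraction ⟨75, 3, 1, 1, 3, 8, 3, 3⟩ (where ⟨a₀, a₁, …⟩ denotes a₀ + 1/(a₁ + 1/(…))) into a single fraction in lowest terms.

161476/2145

Start with 3.
3 + 1/(3/1) = 3 + 1/3 = 10/3
8 + 1/(10/3) = 8 + 3/10 = 83/10
3 + 1/(83/10) = 3 + 10/83 = 259/83
1 + 1/(259/83) = 1 + 83/259 = 342/259
1 + 1/(342/259) = 1 + 259/342 = 601/342
3 + 1/(601/342) = 3 + 342/601 = 2145/601
75 + 1/(2145/601) = 75 + 601/2145 = 161476/2145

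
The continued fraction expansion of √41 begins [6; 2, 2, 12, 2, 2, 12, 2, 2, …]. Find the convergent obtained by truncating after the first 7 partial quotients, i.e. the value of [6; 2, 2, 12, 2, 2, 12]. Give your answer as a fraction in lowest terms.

a_0 = 6: 6/1
a_1 = 2: 13/2
a_2 = 2: 32/5
a_3 = 12: 397/62
a_4 = 2: 826/129
a_5 = 2: 2049/320
a_6 = 12: 25414/3969

25414/3969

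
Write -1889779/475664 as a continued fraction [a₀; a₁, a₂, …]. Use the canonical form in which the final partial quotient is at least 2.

⌊-1889779/475664⌋ = -4, remainder 12877
⌊475664/12877⌋ = 36, remainder 12092
⌊12877/12092⌋ = 1, remainder 785
⌊12092/785⌋ = 15, remainder 317
⌊785/317⌋ = 2, remainder 151
⌊317/151⌋ = 2, remainder 15
⌊151/15⌋ = 10, remainder 1
⌊15/1⌋ = 15, remainder 0

[-4; 36, 1, 15, 2, 2, 10, 15]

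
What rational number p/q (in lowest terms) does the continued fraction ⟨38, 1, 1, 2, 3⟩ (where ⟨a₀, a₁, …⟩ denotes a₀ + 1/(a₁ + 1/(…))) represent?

a_0 = 38: 38/1
a_1 = 1: 39/1
a_2 = 1: 77/2
a_3 = 2: 193/5
a_4 = 3: 656/17

656/17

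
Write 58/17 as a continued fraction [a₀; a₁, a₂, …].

Repeatedly divide and take the remainder:
58 ÷ 17 → quotient 3, remainder 7
17 ÷ 7 → quotient 2, remainder 3
7 ÷ 3 → quotient 2, remainder 1
3 ÷ 1 → quotient 3, remainder 0

[3; 2, 2, 3]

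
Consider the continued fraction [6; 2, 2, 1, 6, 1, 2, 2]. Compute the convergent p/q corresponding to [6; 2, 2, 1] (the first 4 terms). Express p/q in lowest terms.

Start with 1.
2 + 1/(1/1) = 2 + 1/1 = 3/1
2 + 1/(3/1) = 2 + 1/3 = 7/3
6 + 1/(7/3) = 6 + 3/7 = 45/7

45/7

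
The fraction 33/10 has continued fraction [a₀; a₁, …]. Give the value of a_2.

⌊33/10⌋ = 3, remainder 3
⌊10/3⌋ = 3, remainder 1
⌊3/1⌋ = 3, remainder 0

3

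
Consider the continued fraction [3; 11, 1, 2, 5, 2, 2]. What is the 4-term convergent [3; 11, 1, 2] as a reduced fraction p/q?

Start with 2.
1 + 1/(2/1) = 1 + 1/2 = 3/2
11 + 1/(3/2) = 11 + 2/3 = 35/3
3 + 1/(35/3) = 3 + 3/35 = 108/35

108/35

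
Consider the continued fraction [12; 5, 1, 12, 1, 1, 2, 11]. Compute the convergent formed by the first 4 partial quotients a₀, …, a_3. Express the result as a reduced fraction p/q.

a_0 = 12: 12/1
a_1 = 5: 61/5
a_2 = 1: 73/6
a_3 = 12: 937/77

937/77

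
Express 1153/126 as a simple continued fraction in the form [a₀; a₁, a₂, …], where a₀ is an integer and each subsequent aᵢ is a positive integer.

[9; 6, 1, 1, 1, 2, 2]

1153 = 9·126 + 19, so a_0 = 9
126 = 6·19 + 12, so a_1 = 6
19 = 1·12 + 7, so a_2 = 1
12 = 1·7 + 5, so a_3 = 1
7 = 1·5 + 2, so a_4 = 1
5 = 2·2 + 1, so a_5 = 2
2 = 2·1 + 0, so a_6 = 2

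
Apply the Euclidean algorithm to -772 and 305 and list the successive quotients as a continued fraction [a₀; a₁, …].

-772 = -3·305 + 143, so a_0 = -3
305 = 2·143 + 19, so a_1 = 2
143 = 7·19 + 10, so a_2 = 7
19 = 1·10 + 9, so a_3 = 1
10 = 1·9 + 1, so a_4 = 1
9 = 9·1 + 0, so a_5 = 9

[-3; 2, 7, 1, 1, 9]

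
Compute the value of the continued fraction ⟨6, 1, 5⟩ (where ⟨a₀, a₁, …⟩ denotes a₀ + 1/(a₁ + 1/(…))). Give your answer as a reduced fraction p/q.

41/6

Start with 5.
1 + 1/(5/1) = 1 + 1/5 = 6/5
6 + 1/(6/5) = 6 + 5/6 = 41/6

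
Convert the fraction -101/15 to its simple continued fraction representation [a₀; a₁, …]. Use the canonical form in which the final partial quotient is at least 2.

[-7; 3, 1, 3]

Run the Euclidean algorithm, recording each quotient:
⌊-101/15⌋ = -7, remainder 4
⌊15/4⌋ = 3, remainder 3
⌊4/3⌋ = 1, remainder 1
⌊3/1⌋ = 3, remainder 0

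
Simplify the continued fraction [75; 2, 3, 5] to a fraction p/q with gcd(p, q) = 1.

a_0 = 75: 75/1
a_1 = 2: 151/2
a_2 = 3: 528/7
a_3 = 5: 2791/37

2791/37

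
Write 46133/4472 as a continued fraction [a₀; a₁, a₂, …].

46133 = 10·4472 + 1413, so a_0 = 10
4472 = 3·1413 + 233, so a_1 = 3
1413 = 6·233 + 15, so a_2 = 6
233 = 15·15 + 8, so a_3 = 15
15 = 1·8 + 7, so a_4 = 1
8 = 1·7 + 1, so a_5 = 1
7 = 7·1 + 0, so a_6 = 7

[10; 3, 6, 15, 1, 1, 7]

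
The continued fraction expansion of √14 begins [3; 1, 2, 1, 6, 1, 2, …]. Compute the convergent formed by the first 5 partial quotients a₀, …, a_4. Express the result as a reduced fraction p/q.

101/27

Collapse the nested fraction from the inside out:
Start with 6.
1 + 1/(6/1) = 1 + 1/6 = 7/6
2 + 1/(7/6) = 2 + 6/7 = 20/7
1 + 1/(20/7) = 1 + 7/20 = 27/20
3 + 1/(27/20) = 3 + 20/27 = 101/27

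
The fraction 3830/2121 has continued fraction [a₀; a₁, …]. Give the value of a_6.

⌊3830/2121⌋ = 1, remainder 1709
⌊2121/1709⌋ = 1, remainder 412
⌊1709/412⌋ = 4, remainder 61
⌊412/61⌋ = 6, remainder 46
⌊61/46⌋ = 1, remainder 15
⌊46/15⌋ = 3, remainder 1
⌊15/1⌋ = 15, remainder 0

15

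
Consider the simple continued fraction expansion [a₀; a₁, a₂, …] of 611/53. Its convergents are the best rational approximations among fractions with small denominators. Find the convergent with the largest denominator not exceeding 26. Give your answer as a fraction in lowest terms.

List convergents until the denominator exceeds the bound:
a_0 = 11: 11/1  (≤ bound)
a_1 = 1: 12/1  (≤ bound)
a_2 = 1: 23/2  (≤ bound)
a_3 = 8: 196/17  (≤ bound)
a_4 = 3: 611/53  (> 26, stop)

196/17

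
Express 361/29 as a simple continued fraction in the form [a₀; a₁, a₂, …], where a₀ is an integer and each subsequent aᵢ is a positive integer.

Apply division with remainder until the remainder is 0:
⌊361/29⌋ = 12, remainder 13
⌊29/13⌋ = 2, remainder 3
⌊13/3⌋ = 4, remainder 1
⌊3/1⌋ = 3, remainder 0

[12; 2, 4, 3]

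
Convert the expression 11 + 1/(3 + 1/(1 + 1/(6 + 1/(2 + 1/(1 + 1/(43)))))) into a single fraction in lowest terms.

Use the convergent recurrence hₖ = aₖ·hₖ₋₁ + hₖ₋₂ (and likewise for the denominators kₖ):
a_0 = 11: 11/1
a_1 = 3: 34/3
a_2 = 1: 45/4
a_3 = 6: 304/27
a_4 = 2: 653/58
a_5 = 1: 957/85
a_6 = 43: 41804/3713

41804/3713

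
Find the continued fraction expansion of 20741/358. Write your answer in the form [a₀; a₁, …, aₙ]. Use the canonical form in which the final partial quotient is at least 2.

20741 = 57·358 + 335, so a_0 = 57
358 = 1·335 + 23, so a_1 = 1
335 = 14·23 + 13, so a_2 = 14
23 = 1·13 + 10, so a_3 = 1
13 = 1·10 + 3, so a_4 = 1
10 = 3·3 + 1, so a_5 = 3
3 = 3·1 + 0, so a_6 = 3

[57; 1, 14, 1, 1, 3, 3]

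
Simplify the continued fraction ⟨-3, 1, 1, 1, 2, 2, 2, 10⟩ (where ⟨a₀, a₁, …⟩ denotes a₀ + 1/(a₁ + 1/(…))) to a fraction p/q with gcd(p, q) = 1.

-1135/479

a_0 = -3: -3/1
a_1 = 1: -2/1
a_2 = 1: -5/2
a_3 = 1: -7/3
a_4 = 2: -19/8
a_5 = 2: -45/19
a_6 = 2: -109/46
a_7 = 10: -1135/479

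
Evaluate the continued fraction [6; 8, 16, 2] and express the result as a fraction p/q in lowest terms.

Start with 2.
16 + 1/(2/1) = 16 + 1/2 = 33/2
8 + 1/(33/2) = 8 + 2/33 = 266/33
6 + 1/(266/33) = 6 + 33/266 = 1629/266

1629/266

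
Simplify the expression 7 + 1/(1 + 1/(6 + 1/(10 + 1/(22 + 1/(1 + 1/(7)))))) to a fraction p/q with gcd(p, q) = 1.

102554/13049

Start with 7.
1 + 1/(7/1) = 1 + 1/7 = 8/7
22 + 1/(8/7) = 22 + 7/8 = 183/8
10 + 1/(183/8) = 10 + 8/183 = 1838/183
6 + 1/(1838/183) = 6 + 183/1838 = 11211/1838
1 + 1/(11211/1838) = 1 + 1838/11211 = 13049/11211
7 + 1/(13049/11211) = 7 + 11211/13049 = 102554/13049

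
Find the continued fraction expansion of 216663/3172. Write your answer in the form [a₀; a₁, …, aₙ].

216663 ÷ 3172 → quotient 68, remainder 967
3172 ÷ 967 → quotient 3, remainder 271
967 ÷ 271 → quotient 3, remainder 154
271 ÷ 154 → quotient 1, remainder 117
154 ÷ 117 → quotient 1, remainder 37
117 ÷ 37 → quotient 3, remainder 6
37 ÷ 6 → quotient 6, remainder 1
6 ÷ 1 → quotient 6, remainder 0

[68; 3, 3, 1, 1, 3, 6, 6]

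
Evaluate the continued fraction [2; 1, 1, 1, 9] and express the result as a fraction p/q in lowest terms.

a_0 = 2: 2/1
a_1 = 1: 3/1
a_2 = 1: 5/2
a_3 = 1: 8/3
a_4 = 9: 77/29

77/29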